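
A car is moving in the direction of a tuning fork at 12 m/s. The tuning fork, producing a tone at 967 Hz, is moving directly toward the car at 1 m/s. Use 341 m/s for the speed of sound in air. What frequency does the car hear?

1004 Hz

Both move, so f' = f · (v + v_o)/(v − v_s).
f' = 967 × (341 + 12)/(341 − 1) = 967 × 353/340 ≈ 1004 Hz.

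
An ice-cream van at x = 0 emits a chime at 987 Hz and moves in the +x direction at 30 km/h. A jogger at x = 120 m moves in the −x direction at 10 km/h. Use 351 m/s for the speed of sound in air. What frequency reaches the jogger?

30 km/h = 8.333 m/s; 10 km/h = 2.778 m/s.
The observer lies on the +x side, so the source is heading toward the observer and the observer is heading toward the source.
Both move, so f' = f · (v + v_o)/(v − v_s).
f' = 987 × (351 + 2.778)/(351 − 8.333) = 987 × 353.78/342.67 ≈ 1019 Hz.

1019 Hz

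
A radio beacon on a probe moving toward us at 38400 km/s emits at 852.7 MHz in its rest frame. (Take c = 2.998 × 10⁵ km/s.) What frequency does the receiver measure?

β = v/c = 38400/299800 = 0.1281.
Relativistic Doppler for frequency: f' = f₀ · √((1 + β)/(1 − β)).
f' = 852.7 × √(1.1281/0.8719) = 852.7 × 1.13745 ≈ 969.9 MHz.

969.9 MHz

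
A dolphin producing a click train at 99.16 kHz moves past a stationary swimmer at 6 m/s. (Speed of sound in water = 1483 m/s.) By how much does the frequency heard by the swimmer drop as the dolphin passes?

Approaching: f₁ = f · v/(v − v_s) = 99.16 × 1483/1477 ≈ 99.563 kHz.
Receding: f₂ = f · v/(v + v_s) = 99.16 × 1483/1489 ≈ 98.760 kHz.
Drop: f₁ − f₂ = 2f·v·v_s/(v² − v_s²) = 2 × 99.16 × 1483 × 6/(1483² − 6²) ≈ 0.802 kHz.

0.802 kHz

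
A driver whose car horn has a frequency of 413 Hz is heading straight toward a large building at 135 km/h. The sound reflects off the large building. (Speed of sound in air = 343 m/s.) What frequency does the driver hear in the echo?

135 km/h = 37.5 m/s.
The large building receives the sound from a moving source: f₁ = f₀ · v/(v − v_e) = 413 × 343/305.5 ≈ 464 Hz.
On the return leg the driver is a moving observer: f₂ = f₁ · (v + v_e)/v = 464 × 380.5/343 ≈ 514 Hz.

514 Hz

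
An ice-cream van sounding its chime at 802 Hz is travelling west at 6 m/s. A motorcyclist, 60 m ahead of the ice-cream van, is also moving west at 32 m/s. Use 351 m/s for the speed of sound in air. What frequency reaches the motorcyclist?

742 Hz

The motorcyclist is ahead, so the ice-cream van is moving toward it while the motorcyclist is moving away from the ice-cream van.
Both move, so f' = f · (v − v_o)/(v − v_s).
f' = 802 × (351 − 32)/(351 − 6) = 802 × 319/345 ≈ 742 Hz.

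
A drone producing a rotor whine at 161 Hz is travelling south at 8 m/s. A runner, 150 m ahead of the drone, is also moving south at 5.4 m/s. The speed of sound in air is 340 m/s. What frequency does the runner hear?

The runner is ahead, so the drone is moving toward it while the runner is moving away from the drone.
General Doppler shift: f' = f · (v − v_o)/(v − v_s).
f' = 161 × (340 − 5.4)/(340 − 8) = 161 × 334.6/332 ≈ 162 Hz.

162 Hz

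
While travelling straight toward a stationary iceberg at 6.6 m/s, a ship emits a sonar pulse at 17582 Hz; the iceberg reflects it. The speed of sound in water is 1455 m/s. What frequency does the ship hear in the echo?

17742 Hz

The iceberg receives the sound from a moving source: f₁ = f₀ · v/(v − v_e) = 17582 × 1455/1448.4 ≈ 17662 Hz.
On the return leg the ship is a moving observer: f₂ = f₁ · (v + v_e)/v = 17662 × 1461.6/1455 ≈ 17742 Hz.
Equivalently f₂ = f₀ · (v + v_e)/(v − v_e).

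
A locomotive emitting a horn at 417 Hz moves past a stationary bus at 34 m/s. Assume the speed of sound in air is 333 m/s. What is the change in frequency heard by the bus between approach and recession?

Approaching: f₁ = f · v/(v − v_s) = 417 × 333/299 ≈ 464.4 Hz.
Receding: f₂ = f · v/(v + v_s) = 417 × 333/367 ≈ 378.4 Hz.
Drop: f₁ − f₂ = 2f·v·v_s/(v² − v_s²) = 2 × 417 × 333 × 34/(333² − 34²) ≈ 86.1 Hz.

86.1 Hz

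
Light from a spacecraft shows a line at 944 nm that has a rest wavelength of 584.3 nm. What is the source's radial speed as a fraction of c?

0.446c

λ'/λ₀ = 1.6156 > 1 (redshift), so the source is receding.
λ'/λ₀ = √((1 + β)/(1 − β)) for a receding source ⇒ β = (r² − 1)/(r² + 1) with r = λ'/λ₀.
β = (2.6102 − 1)/(2.6102 + 1) ≈ 0.446.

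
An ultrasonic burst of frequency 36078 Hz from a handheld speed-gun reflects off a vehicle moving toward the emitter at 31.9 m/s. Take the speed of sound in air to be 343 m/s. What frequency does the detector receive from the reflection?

The vehicle first receives the wave as a moving observer: f₁ = f₀ · (v + u)/v = 36078 × (343 + 31.9)/343 ≈ 39433 Hz.
The reflection then acts as a moving source: f₂ = f₁ · v/(v − u) ≈ 43477 Hz.

43477 Hz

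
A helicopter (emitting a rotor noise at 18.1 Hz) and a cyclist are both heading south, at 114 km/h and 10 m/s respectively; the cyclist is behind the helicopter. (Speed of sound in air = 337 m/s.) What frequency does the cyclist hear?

114 km/h = 31.67 m/s.
The cyclist is behind, so the helicopter is moving away from it while the cyclist is moving toward the helicopter.
With source receding and observer approaching, f' = f · (v + v_o)/(v + v_s).
f' = 18.1 × (337 + 10)/(337 + 31.67) = 18.1 × 347/368.67 ≈ 17.0 Hz.

17.0 Hz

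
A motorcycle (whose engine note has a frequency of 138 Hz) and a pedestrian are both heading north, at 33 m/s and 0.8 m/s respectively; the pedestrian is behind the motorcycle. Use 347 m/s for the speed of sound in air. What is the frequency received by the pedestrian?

The pedestrian is behind, so the motorcycle is moving away from it while the pedestrian is moving toward the motorcycle.
Both move, so f' = f · (v + v_o)/(v + v_s).
f' = 138 × (347 + 0.8)/(347 + 33) = 138 × 347.8/380 ≈ 126 Hz.

126 Hz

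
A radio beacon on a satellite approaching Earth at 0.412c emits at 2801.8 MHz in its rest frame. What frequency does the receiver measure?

Relativistic Doppler for frequency: f' = f₀ · √((1 + β)/(1 − β)).
f' = 2801.8 × √(1.4120/0.5880) = 2801.8 × 1.54963 ≈ 4341.8 MHz.

4341.8 MHz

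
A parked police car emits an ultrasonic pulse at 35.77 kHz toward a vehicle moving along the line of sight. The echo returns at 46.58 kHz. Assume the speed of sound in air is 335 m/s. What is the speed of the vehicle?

44 m/s

Double Doppler shift off a moving reflector: f₂ = f₀ · (v + u)/(v − u) (u > 0 toward emitter).
Rearranging, u = v · (f₂ − f₀)/(f₂ + f₀) = 335 × 10.81/82.35 ≈ 44 m/s.
So the vehicle is moving at 44 m/s toward the emitter.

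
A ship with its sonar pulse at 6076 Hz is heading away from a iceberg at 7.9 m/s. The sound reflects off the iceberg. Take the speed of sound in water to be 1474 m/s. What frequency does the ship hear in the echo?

6011 Hz

The iceberg receives the sound from a moving source: f₁ = f₀ · v/(v + v_e) = 6076 × 1474/1481.9 ≈ 6044 Hz.
On the return leg the ship is a moving observer: f₂ = f₁ · (v − v_e)/v = 6044 × 1466.1/1474 ≈ 6011 Hz.
Equivalently f₂ = f₀ · (v − v_e)/(v + v_e).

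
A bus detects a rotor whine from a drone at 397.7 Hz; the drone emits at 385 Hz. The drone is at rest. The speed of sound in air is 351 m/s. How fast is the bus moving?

11.6 m/s

f' > f, so the bus is approaching.
f' = f · (v + v_o)/v ⇒ v_o = v · |f'/f − 1|.
v_o = 351 × |397.7/385 − 1| = 351 × 0.03299 ≈ 11.6 m/s.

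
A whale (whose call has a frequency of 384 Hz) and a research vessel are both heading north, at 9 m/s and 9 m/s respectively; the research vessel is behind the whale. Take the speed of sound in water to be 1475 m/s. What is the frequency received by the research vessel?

384 Hz

The research vessel is behind, so the whale is moving away from it while the research vessel is moving toward the whale.
With source receding and observer approaching, f' = f · (v + v_o)/(v + v_s).
f' = 384 × (1475 + 9)/(1475 + 9) = 384 × 1484/1484 ≈ 384 Hz.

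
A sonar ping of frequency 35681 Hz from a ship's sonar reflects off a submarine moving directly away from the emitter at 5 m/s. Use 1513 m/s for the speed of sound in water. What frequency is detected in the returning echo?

35446 Hz

At the submarine (a moving observer), f₁ = f₀ · (v − u)/v = 35681 × 1508/1513 ≈ 35563 Hz.
On reflection it acts as a source moving away from the stationary detector: f₂ = f₁ · v/(v + u) = 35563 × 1513/1518 ≈ 35446 Hz.
Equivalently f₂ = f₀ · (v − u)/(v + u).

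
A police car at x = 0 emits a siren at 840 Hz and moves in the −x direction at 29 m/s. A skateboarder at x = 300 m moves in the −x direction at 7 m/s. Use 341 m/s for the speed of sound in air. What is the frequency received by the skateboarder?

The observer lies on the +x side, so the source is heading away from the observer and the observer is heading toward the source.
With source receding and observer approaching, f' = f · (v + v_o)/(v + v_s).
f' = 840 × (341 + 7)/(341 + 29) = 840 × 348/370 ≈ 790 Hz.

790 Hz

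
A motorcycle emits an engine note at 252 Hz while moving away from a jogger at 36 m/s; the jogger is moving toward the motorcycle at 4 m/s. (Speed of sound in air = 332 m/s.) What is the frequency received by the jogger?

230 Hz

Both move, so f' = f · (v + v_o)/(v + v_s).
f' = 252 × (332 + 4)/(332 + 36) = 252 × 336/368 ≈ 230 Hz.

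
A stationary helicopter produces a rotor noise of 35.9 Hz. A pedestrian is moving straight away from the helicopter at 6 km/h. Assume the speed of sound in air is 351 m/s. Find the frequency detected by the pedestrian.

6 km/h = 1.667 m/s.
Only the observer moves, away from the source, so f' = f · (v − v_o)/v.
f' = 35.9 × (351 − 1.667)/351 = 35.9 × 349.33/351 ≈ 35.7 Hz.

35.7 Hz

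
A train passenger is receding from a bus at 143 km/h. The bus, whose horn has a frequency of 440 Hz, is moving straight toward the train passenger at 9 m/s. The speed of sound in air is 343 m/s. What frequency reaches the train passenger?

400 Hz

143 km/h = 39.72 m/s.
General Doppler shift: f' = f · (v − v_o)/(v − v_s).
f' = 440 × (343 − 39.72)/(343 − 9) = 440 × 303.28/334 ≈ 400 Hz.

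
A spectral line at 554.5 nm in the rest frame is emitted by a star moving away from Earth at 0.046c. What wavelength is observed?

580.6 nm

Relativistic Doppler for wavelength: λ' = λ₀ · √((1 + β)/(1 − β)).
λ' = 554.5 × √(1.0460/0.9540) = 554.5 × 1.04711 ≈ 580.6 nm.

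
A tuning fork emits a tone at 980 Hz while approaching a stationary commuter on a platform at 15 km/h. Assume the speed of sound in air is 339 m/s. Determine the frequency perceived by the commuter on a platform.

15 km/h = 4.167 m/s.
With the source moving toward a stationary observer, f' = f · v/(v − v_s).
f' = 980 × 339/(339 − 4.167) = 980 × 339/334.8 ≈ 992 Hz.

992 Hz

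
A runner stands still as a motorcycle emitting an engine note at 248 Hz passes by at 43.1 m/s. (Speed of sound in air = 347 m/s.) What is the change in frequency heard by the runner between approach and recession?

Approaching: f₁ = f · v/(v − v_s) = 248 × 347/303.9 ≈ 283.2 Hz.
Receding: f₂ = f · v/(v + v_s) = 248 × 347/390.1 ≈ 220.6 Hz.
Drop: f₁ − f₂ = 2f·v·v_s/(v² − v_s²) = 2 × 248 × 347 × 43.1/(347² − 43.1²) ≈ 62.6 Hz.

62.6 Hz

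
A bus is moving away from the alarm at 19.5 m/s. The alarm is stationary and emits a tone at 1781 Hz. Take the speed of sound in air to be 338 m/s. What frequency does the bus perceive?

1678 Hz

Moving observer, stationary source: f' = f · (v − v_o)/v.
f' = 1781 × (338 − 19.5)/338 = 1781 × 318.5/338 ≈ 1678 Hz.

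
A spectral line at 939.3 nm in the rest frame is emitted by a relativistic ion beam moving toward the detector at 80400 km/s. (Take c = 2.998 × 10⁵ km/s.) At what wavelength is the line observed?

β = v/c = 80400/299800 = 0.2682.
Relativistic Doppler for wavelength: λ' = λ₀ · √((1 − β)/(1 + β)).
λ' = 939.3 × √(0.7318/1.2682) = 939.3 × 0.75965 ≈ 713.5 nm.

713.5 nm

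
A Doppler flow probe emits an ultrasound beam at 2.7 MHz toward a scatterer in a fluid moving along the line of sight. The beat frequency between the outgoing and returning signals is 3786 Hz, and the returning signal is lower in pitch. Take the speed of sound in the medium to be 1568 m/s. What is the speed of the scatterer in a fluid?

1.10 m/s

Double Doppler shift off a moving reflector: f₂ = f₀ · (v + u)/(v − u) (u > 0 toward emitter).
Returning signal is lower, so f₂ = f₀ − Δf = 2700000 − 3786 = 2696214 Hz.
Rearranging, u = v · (f₂ − f₀)/(f₂ + f₀) = 1568 × -3786/5396214 ≈ -1.10 m/s.
So the scatterer in a fluid is moving at 1.10 m/s away from the emitter.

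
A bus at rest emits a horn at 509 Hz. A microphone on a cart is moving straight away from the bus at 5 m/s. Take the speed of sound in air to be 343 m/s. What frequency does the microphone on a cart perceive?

Only the observer moves, away from the source, so f' = f · (v − v_o)/v.
f' = 509 × (343 − 5)/343 = 509 × 338/343 ≈ 502 Hz.

502 Hz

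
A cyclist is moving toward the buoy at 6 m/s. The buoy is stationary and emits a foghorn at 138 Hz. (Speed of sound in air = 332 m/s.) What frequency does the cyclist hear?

140 Hz

Only the observer moves, toward the source, so f' = f · (v + v_o)/v.
f' = 138 × (332 + 6)/332 = 138 × 338/332 ≈ 140 Hz.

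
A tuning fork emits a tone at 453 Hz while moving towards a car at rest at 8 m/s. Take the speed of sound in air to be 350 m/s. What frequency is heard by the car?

Moving source, stationary observer: f' = f · v/(v − v_s) since the source is approaching.
f' = 453 × 350/(350 − 8) = 453 × 350/342 ≈ 464 Hz.

464 Hz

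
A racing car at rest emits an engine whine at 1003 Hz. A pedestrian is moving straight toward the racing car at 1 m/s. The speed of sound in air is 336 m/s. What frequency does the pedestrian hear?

1006 Hz

Moving observer, stationary source: f' = f · (v + v_o)/v.
f' = 1003 × (336 + 1)/336 = 1003 × 337/336 ≈ 1006 Hz.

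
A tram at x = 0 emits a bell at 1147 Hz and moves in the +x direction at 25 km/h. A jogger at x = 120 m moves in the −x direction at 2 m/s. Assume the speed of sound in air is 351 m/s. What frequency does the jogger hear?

25 km/h = 6.944 m/s.
The observer lies on the +x side, so the source is heading toward the observer and the observer is heading toward the source.
With source approaching and observer approaching, f' = f · (v + v_o)/(v − v_s).
f' = 1147 × (351 + 2)/(351 − 6.944) = 1147 × 353/344.06 ≈ 1177 Hz.

1177 Hz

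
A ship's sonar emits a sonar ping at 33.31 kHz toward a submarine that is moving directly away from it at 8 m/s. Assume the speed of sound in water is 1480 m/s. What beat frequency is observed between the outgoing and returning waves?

At the submarine (a moving observer), f₁ = f₀ · (v − u)/v = 33.31 × 1472/1480 ≈ 33.130 kHz.
The reflection then acts as a moving source: f₂ = f₁ · v/(v + u) ≈ 32.952 kHz.
Beat frequency (with f₀ = 33310 Hz): |f₂ − f₀| = 2u·f₀/(v + u) = 2 × 8 × 33310/1488 ≈ 358 Hz.

358 Hz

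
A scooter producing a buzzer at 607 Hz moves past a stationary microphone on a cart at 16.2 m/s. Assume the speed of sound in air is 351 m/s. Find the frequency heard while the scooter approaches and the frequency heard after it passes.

Approaching: f₁ = f · v/(v − v_s) = 607 × 351/334.8 ≈ 636 Hz.
Receding: f₂ = f · v/(v + v_s) = 607 × 351/367.2 ≈ 580 Hz.

636 Hz approaching; 580 Hz receding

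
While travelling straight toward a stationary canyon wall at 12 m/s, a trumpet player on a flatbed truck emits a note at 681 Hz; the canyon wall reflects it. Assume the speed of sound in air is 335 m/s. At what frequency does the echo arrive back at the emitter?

732 Hz

The canyon wall receives the sound from a moving source: f₁ = f₀ · v/(v − v_e) = 681 × 335/323 ≈ 706 Hz.
On the return leg the trumpet player on a flatbed truck is a moving observer: f₂ = f₁ · (v + v_e)/v = 706 × 347/335 ≈ 732 Hz.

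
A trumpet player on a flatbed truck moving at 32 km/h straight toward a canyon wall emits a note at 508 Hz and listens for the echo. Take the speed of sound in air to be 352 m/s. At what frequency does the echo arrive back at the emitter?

534 Hz

32 km/h = 8.889 m/s.
The canyon wall receives the sound from a moving source: f₁ = f₀ · v/(v − v_e) = 508 × 352/343.11 ≈ 521 Hz.
On the return leg the trumpet player on a flatbed truck is a moving observer: f₂ = f₁ · (v + v_e)/v = 521 × 360.89/352 ≈ 534 Hz.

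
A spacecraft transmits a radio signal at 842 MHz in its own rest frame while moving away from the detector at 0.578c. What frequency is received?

Relativistic Doppler for frequency: f' = f₀ · √((1 − β)/(1 + β)).
f' = 842 × √(0.4220/1.5780) = 842 × 0.51713 ≈ 435.4 MHz.

435.4 MHz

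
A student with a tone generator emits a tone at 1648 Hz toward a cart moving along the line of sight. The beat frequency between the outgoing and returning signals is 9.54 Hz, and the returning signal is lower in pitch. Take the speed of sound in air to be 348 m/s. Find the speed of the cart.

1.01 m/s

Double Doppler shift off a moving reflector: f₂ = f₀ · (v + u)/(v − u) (u > 0 toward emitter).
Returning signal is lower, so f₂ = f₀ − Δf = 1648 − 9.54 = 1638.46 Hz.
Rearranging, u = v · (f₂ − f₀)/(f₂ + f₀) = 348 × -9.54/3286.46 ≈ -1.01 m/s.
So the cart is moving at 1.01 m/s away from the emitter.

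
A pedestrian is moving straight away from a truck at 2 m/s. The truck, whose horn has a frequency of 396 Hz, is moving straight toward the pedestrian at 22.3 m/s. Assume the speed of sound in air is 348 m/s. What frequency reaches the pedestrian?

With source approaching and observer receding, f' = f · (v − v_o)/(v − v_s).
f' = 396 × (348 − 2)/(348 − 22.3) = 396 × 346/325.7 ≈ 421 Hz.

421 Hz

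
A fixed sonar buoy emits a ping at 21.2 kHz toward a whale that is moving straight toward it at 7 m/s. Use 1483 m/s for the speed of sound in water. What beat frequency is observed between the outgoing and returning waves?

The whale first receives the wave as a moving observer: f₁ = f₀ · (v + u)/v = 21.2 × (1483 + 7)/1483 ≈ 21.300 kHz.
The reflection then acts as a moving source: f₂ = f₁ · v/(v − u) ≈ 21.401 kHz.
Beat frequency (with f₀ = 21200 Hz): |f₂ − f₀| = 2u·f₀/(v − u) = 2 × 7 × 21200/1476 ≈ 201 Hz.

201 Hz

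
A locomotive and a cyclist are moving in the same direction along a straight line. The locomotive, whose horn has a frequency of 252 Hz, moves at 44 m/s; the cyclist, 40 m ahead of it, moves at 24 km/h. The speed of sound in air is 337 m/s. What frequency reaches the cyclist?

24 km/h = 6.667 m/s.
The cyclist is ahead, so the locomotive is moving toward it while the cyclist is moving away from the locomotive.
General Doppler shift: f' = f · (v − v_o)/(v − v_s).
f' = 252 × (337 − 6.667)/(337 − 44) = 252 × 330.33/293 ≈ 284 Hz.

284 Hz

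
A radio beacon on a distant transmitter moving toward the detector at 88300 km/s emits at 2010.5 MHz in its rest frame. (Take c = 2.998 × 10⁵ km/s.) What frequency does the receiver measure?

2723.5 MHz

β = v/c = 88300/299800 = 0.2945.
Relativistic Doppler for frequency: f' = f₀ · √((1 + β)/(1 − β)).
f' = 2010.5 × √(1.2945/0.7055) = 2010.5 × 1.35462 ≈ 2723.5 MHz.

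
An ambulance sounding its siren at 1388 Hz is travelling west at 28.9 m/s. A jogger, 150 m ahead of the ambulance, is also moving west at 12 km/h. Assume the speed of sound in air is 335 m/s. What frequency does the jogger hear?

12 km/h = 3.333 m/s.
The jogger is ahead, so the ambulance is moving toward it while the jogger is moving away from the ambulance.
General Doppler shift: f' = f · (v − v_o)/(v − v_s).
f' = 1388 × (335 − 3.333)/(335 − 28.9) = 1388 × 331.67/306.1 ≈ 1504 Hz.

1504 Hz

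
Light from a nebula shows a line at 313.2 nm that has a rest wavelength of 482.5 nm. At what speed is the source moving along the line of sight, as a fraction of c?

0.407

λ'/λ₀ = 0.6491 < 1 (blueshift), so the source is approaching.
λ'/λ₀ = √((1 − β)/(1 + β)) for an approaching source ⇒ β = (1 − r²)/(1 + r²) with r = λ'/λ₀.
β = (1 − 0.4214)/(1 + 0.4214) ≈ 0.407.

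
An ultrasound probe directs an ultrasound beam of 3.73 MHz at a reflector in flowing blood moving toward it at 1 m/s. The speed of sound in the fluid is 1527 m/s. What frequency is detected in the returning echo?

3.735 MHz

At the reflector in flowing blood (a moving observer), f₁ = f₀ · (v + u)/v = 3.73 × 1528/1527 ≈ 3.732 MHz.
On reflection it acts as a source moving toward the stationary detector: f₂ = f₁ · v/(v − u) = 3.732 × 1527/1526 ≈ 3.735 MHz.
Equivalently f₂ = f₀ · (v + u)/(v − u).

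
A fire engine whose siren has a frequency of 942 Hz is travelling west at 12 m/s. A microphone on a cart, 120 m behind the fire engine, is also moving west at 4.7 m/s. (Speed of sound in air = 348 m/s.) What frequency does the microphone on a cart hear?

923 Hz

The microphone on a cart is behind, so the fire engine is moving away from it while the microphone on a cart is moving toward the fire engine.
With source receding and observer approaching, f' = f · (v + v_o)/(v + v_s).
f' = 942 × (348 + 4.7)/(348 + 12) = 942 × 352.7/360 ≈ 923 Hz.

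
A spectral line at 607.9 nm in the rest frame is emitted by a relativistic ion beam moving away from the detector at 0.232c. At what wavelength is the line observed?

769.9 nm

Relativistic Doppler for wavelength: λ' = λ₀ · √((1 + β)/(1 − β)).
λ' = 607.9 × √(1.2320/0.7680) = 607.9 × 1.26656 ≈ 769.9 nm.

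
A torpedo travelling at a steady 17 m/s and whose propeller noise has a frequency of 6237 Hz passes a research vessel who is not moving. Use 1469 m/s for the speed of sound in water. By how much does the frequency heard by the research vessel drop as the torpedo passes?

144 Hz

Approaching: f₁ = f · v/(v − v_s) = 6237 × 1469/1452 ≈ 6310 Hz.
Receding: f₂ = f · v/(v + v_s) = 6237 × 1469/1486 ≈ 6166 Hz.
Drop: f₁ − f₂ = 2f·v·v_s/(v² − v_s²) = 2 × 6237 × 1469 × 17/(1469² − 17²) ≈ 144 Hz.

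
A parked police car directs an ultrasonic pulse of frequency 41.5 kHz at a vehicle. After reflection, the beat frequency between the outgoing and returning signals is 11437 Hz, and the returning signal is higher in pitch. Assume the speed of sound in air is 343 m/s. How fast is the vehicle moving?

42 m/s

Double Doppler shift off a moving reflector: f₂ = f₀ · (v + u)/(v − u) (u > 0 toward emitter).
Returning signal is higher, so f₂ = f₀ + Δf = 41500 + 11437 = 52937 Hz.
Rearranging, u = v · (f₂ − f₀)/(f₂ + f₀) = 343 × 11437/94437 ≈ 42 m/s.
So the vehicle is moving at 42 m/s toward the emitter.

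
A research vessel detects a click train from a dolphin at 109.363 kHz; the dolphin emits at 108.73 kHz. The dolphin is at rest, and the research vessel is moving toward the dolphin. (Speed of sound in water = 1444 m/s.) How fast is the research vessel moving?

f' = f · (v + v_o)/v ⇒ v_o = v · |f'/f − 1|.
v_o = 1444 × |109.363/108.73 − 1| = 1444 × 0.005822 ≈ 8.4 m/s.

8.4 m/s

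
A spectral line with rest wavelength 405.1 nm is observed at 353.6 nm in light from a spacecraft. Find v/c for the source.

λ'/λ₀ = 0.8729 < 1 (blueshift), so the source is approaching.
λ'/λ₀ = √((1 − β)/(1 + β)) for an approaching source ⇒ β = (1 − r²)/(1 + r²) with r = λ'/λ₀.
β = (1 − 0.7619)/(1 + 0.7619) ≈ 0.135.

0.135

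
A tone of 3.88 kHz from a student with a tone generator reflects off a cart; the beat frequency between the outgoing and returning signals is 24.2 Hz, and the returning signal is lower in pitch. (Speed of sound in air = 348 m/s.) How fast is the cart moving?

1.09 m/s

Double Doppler shift off a moving reflector: f₂ = f₀ · (v + u)/(v − u) (u > 0 toward emitter).
Returning signal is lower, so f₂ = f₀ − Δf = 3880 − 24.2 = 3855.8 Hz.
Rearranging, u = v · (f₂ − f₀)/(f₂ + f₀) = 348 × -24.2/7735.8 ≈ -1.09 m/s.
So the cart is moving at 1.09 m/s away from the emitter.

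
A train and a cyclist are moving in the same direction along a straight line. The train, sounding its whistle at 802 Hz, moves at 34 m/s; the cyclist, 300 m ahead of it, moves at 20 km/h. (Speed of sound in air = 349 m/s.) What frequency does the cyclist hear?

874 Hz

20 km/h = 5.556 m/s.
The cyclist is ahead, so the train is moving toward it while the cyclist is moving away from the train.
General Doppler shift: f' = f · (v − v_o)/(v − v_s).
f' = 802 × (349 − 5.556)/(349 − 34) = 802 × 343.44/315 ≈ 874 Hz.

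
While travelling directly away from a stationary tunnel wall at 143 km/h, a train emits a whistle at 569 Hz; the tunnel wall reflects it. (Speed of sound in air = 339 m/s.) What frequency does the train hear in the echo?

450 Hz

143 km/h = 39.72 m/s.
The tunnel wall receives the sound from a moving source: f₁ = f₀ · v/(v + v_e) = 569 × 339/378.72 ≈ 509 Hz.
On the return leg the train is a moving observer: f₂ = f₁ · (v − v_e)/v = 509 × 299.28/339 ≈ 450 Hz.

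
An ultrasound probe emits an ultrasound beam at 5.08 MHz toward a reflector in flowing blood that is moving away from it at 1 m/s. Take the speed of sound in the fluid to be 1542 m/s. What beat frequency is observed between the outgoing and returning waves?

At the reflector in flowing blood (a moving observer), f₁ = f₀ · (v − u)/v = 5.08 × 1541/1542 ≈ 5.07671 MHz.
The reflection then acts as a moving source: f₂ = f₁ · v/(v + u) ≈ 5.07342 MHz.
Equivalently f₂ = f₀ · (v − u)/(v + u).
Beat frequency (with f₀ = 5080000 Hz): |f₂ − f₀| = 2u·f₀/(v + u) = 2 × 1 × 5080000/1543 ≈ 6585 Hz.

6585 Hz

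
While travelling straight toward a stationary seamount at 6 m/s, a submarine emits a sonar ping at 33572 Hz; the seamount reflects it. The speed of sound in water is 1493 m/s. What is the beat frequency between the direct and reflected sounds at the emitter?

The seamount receives the sound from a moving source: f₁ = f₀ · v/(v − v_e) = 33572 × 1493/1487 ≈ 33707 Hz.
On the return leg the submarine is a moving observer: f₂ = f₁ · (v + v_e)/v = 33707 × 1499/1493 ≈ 33843 Hz.
Equivalently f₂ = f₀ · (v + v_e)/(v − v_e).
Beat against the emitted tone: |f₂ − f₀| = 2v_e·f₀/(v − v_e) = 2 × 6 × 33572/1487 ≈ 271 Hz.

271 Hz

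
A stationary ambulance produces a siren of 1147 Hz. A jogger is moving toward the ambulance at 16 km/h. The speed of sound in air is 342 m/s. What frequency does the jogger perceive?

1162 Hz

16 km/h = 4.444 m/s.
Moving observer, stationary source: f' = f · (v + v_o)/v.
f' = 1147 × (342 + 4.444)/342 = 1147 × 346.44/342 ≈ 1162 Hz.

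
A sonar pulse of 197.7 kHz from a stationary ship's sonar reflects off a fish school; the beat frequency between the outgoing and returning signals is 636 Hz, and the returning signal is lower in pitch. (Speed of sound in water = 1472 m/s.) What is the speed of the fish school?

2.37 m/s

Double Doppler shift off a moving reflector: f₂ = f₀ · (v + u)/(v − u) (u > 0 toward emitter).
Returning signal is lower, so f₂ = f₀ − Δf = 197700 − 636 = 197064 Hz.
Rearranging, u = v · (f₂ − f₀)/(f₂ + f₀) = 1472 × -636/394764 ≈ -2.37 m/s.
So the fish school is moving at 2.37 m/s away from the emitter.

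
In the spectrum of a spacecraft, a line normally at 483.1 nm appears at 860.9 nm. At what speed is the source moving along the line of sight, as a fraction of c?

λ'/λ₀ = 1.7820 > 1 (redshift), so the source is receding.
λ'/λ₀ = √((1 + β)/(1 − β)) for a receding source ⇒ β = (r² − 1)/(r² + 1) with r = λ'/λ₀.
β = (3.1756 − 1)/(3.1756 + 1) ≈ 0.521.

0.521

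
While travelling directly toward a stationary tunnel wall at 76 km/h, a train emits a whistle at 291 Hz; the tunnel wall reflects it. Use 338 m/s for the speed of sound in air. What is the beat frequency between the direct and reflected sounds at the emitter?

76 km/h = 21.11 m/s.
The tunnel wall receives the sound from a moving source: f₁ = f₀ · v/(v − v_e) = 291 × 338/316.89 ≈ 310.4 Hz.
On the return leg the train is a moving observer: f₂ = f₁ · (v + v_e)/v = 310.4 × 359.11/338 ≈ 329.8 Hz.
Beat against the emitted tone: |f₂ − f₀| = 2v_e·f₀/(v − v_e) = 2 × 21.11 × 291/316.89 ≈ 38.8 Hz.

38.8 Hz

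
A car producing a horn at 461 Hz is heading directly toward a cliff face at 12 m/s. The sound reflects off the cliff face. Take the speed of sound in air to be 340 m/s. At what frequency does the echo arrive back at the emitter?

495 Hz

The cliff face receives the sound from a moving source: f₁ = f₀ · v/(v − v_e) = 461 × 340/328 ≈ 478 Hz.
On the return leg the car is a moving observer: f₂ = f₁ · (v + v_e)/v = 478 × 352/340 ≈ 495 Hz.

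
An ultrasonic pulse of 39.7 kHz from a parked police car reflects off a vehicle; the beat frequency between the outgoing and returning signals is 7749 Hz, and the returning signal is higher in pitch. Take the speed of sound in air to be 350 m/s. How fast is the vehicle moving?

Double Doppler shift off a moving reflector: f₂ = f₀ · (v + u)/(v − u) (u > 0 toward emitter).
Returning signal is higher, so f₂ = f₀ + Δf = 39700 + 7749 = 47449 Hz.
Rearranging, u = v · (f₂ − f₀)/(f₂ + f₀) = 350 × 7749/87149 ≈ 31 m/s.
So the vehicle is moving at 31 m/s toward the emitter.

31 m/s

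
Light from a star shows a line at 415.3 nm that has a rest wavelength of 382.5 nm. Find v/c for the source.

λ'/λ₀ = 1.0858 > 1 (redshift), so the source is receding.
λ'/λ₀ = √((1 + β)/(1 − β)) for a receding source ⇒ β = (r² − 1)/(r² + 1) with r = λ'/λ₀.
β = (1.1789 − 1)/(1.1789 + 1) ≈ 0.082.

0.082c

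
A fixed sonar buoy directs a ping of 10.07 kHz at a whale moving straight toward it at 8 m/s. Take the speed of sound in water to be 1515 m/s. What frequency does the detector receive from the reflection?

10.18 kHz

At the whale (a moving observer), f₁ = f₀ · (v + u)/v = 10.07 × 1523/1515 ≈ 10.12 kHz.
The reflection then acts as a moving source: f₂ = f₁ · v/(v − u) ≈ 10.18 kHz.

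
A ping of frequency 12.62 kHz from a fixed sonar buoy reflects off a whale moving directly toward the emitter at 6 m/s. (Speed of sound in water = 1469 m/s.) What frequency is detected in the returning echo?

12.72 kHz

The whale first receives the wave as a moving observer: f₁ = f₀ · (v + u)/v = 12.62 × (1469 + 6)/1469 ≈ 12.67 kHz.
On reflection it acts as a source moving toward the stationary detector: f₂ = f₁ · v/(v − u) = 12.67 × 1469/1463 ≈ 12.72 kHz.
Equivalently f₂ = f₀ · (v + u)/(v − u).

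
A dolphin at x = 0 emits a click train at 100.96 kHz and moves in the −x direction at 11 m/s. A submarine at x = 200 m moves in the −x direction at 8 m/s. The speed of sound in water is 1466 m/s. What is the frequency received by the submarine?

The observer lies on the +x side, so the source is heading away from the observer and the observer is heading toward the source.
General Doppler shift: f' = f · (v + v_o)/(v + v_s).
f' = 100.96 × (1466 + 8)/(1466 + 11) = 100.96 × 1474/1477 ≈ 100.8 kHz.

100.8 kHz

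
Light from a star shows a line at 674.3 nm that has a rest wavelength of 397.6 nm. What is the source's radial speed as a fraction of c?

0.484

λ'/λ₀ = 1.6959 > 1 (redshift), so the source is receding.
λ'/λ₀ = √((1 + β)/(1 − β)) for a receding source ⇒ β = (r² − 1)/(r² + 1) with r = λ'/λ₀.
β = (2.8762 − 1)/(2.8762 + 1) ≈ 0.484.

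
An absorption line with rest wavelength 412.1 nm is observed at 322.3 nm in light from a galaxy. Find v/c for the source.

λ'/λ₀ = 0.7821 < 1 (blueshift), so the source is approaching.
λ'/λ₀ = √((1 − β)/(1 + β)) for an approaching source ⇒ β = (1 − r²)/(1 + r²) with r = λ'/λ₀.
β = (1 − 0.6117)/(1 + 0.6117) ≈ 0.241.

0.241c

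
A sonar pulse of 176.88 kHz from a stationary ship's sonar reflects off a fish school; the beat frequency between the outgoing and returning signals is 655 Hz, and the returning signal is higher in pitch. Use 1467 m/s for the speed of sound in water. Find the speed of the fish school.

Double Doppler shift off a moving reflector: f₂ = f₀ · (v + u)/(v − u) (u > 0 toward emitter).
Returning signal is higher, so f₂ = f₀ + Δf = 176880 + 655 = 177535 Hz.
Rearranging, u = v · (f₂ − f₀)/(f₂ + f₀) = 1467 × 655/354415 ≈ 2.71 m/s.
So the fish school is moving at 2.71 m/s toward the emitter.

2.71 m/s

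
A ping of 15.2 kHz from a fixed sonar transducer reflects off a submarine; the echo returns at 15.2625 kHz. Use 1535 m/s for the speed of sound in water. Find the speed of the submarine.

3.1 m/s

Double Doppler shift off a moving reflector: f₂ = f₀ · (v + u)/(v − u) (u > 0 toward emitter).
Rearranging, u = v · (f₂ − f₀)/(f₂ + f₀) = 1535 × 0.0625/30.4625 ≈ 3.1 m/s.
So the submarine is moving at 3.1 m/s toward the emitter.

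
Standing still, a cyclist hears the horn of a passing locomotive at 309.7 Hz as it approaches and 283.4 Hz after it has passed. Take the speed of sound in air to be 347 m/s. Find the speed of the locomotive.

15.4 m/s

f₁/f₂ = (v + v_s)/(v − v_s), so v_s = v · (f₁ − f₂)/(f₁ + f₂).
v_s = 347 × (309.7 − 283.4)/(309.7 + 283.4) = 347 × 26.3/593.1 ≈ 15.4 m/s.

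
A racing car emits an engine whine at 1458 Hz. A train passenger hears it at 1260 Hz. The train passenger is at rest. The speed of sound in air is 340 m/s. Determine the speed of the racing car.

f' < f, so the racing car is receding.
f' = f · v/(v + v_s) ⇒ v_s = v · |1 − f/f'|.
v_s = 340 × |1 − 1458/1260| = 340 × 0.1571 ≈ 53 m/s.

53 m/s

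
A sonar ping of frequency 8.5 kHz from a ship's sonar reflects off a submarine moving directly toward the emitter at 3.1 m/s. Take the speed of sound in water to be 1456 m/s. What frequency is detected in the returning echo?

At the submarine (a moving observer), f₁ = f₀ · (v + u)/v = 8.5 × 1459.1/1456 ≈ 8.52 kHz.
On reflection it acts as a source moving toward the stationary detector: f₂ = f₁ · v/(v − u) = 8.52 × 1456/1452.9 ≈ 8.54 kHz.
Equivalently f₂ = f₀ · (v + u)/(v − u).

8.54 kHz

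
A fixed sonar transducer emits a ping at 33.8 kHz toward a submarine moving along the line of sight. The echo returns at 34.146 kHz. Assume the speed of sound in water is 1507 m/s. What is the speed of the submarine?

7.7 m/s

Double Doppler shift off a moving reflector: f₂ = f₀ · (v + u)/(v − u) (u > 0 toward emitter).
Rearranging, u = v · (f₂ − f₀)/(f₂ + f₀) = 1507 × 0.346/67.946 ≈ 7.7 m/s.
So the submarine is moving at 7.7 m/s toward the emitter.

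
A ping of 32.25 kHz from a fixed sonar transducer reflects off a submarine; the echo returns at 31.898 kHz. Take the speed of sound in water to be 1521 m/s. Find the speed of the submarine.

8.3 m/s

Double Doppler shift off a moving reflector: f₂ = f₀ · (v + u)/(v − u) (u > 0 toward emitter).
Rearranging, u = v · (f₂ − f₀)/(f₂ + f₀) = 1521 × -0.352/64.148 ≈ -8.3 m/s.
So the submarine is moving at 8.3 m/s away from the emitter.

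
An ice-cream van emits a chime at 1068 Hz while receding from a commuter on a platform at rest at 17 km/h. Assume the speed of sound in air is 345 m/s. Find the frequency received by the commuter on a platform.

1054 Hz

17 km/h = 4.722 m/s.
Moving source, stationary observer: f' = f · v/(v + v_s) since the source is receding.
f' = 1068 × 345/(345 + 4.722) = 1068 × 345/349.7 ≈ 1054 Hz.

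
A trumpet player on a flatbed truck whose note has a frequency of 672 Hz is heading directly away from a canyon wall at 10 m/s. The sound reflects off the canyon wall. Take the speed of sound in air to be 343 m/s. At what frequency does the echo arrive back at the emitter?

634 Hz

The canyon wall receives the sound from a moving source: f₁ = f₀ · v/(v + v_e) = 672 × 343/353 ≈ 653 Hz.
On the return leg the trumpet player on a flatbed truck is a moving observer: f₂ = f₁ · (v − v_e)/v = 653 × 333/343 ≈ 634 Hz.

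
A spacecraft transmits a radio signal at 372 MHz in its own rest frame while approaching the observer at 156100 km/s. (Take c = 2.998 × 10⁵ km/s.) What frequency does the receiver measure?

662.6 MHz

β = v/c = 156100/299800 = 0.5207.
Relativistic Doppler for frequency: f' = f₀ · √((1 + β)/(1 − β)).
f' = 372 × √(1.5207/0.4793) = 372 × 1.78117 ≈ 662.6 MHz.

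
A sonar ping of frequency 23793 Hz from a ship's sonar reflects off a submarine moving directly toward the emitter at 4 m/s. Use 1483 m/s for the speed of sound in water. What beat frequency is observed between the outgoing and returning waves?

The submarine first receives the wave as a moving observer: f₁ = f₀ · (v + u)/v = 23793 × (1483 + 4)/1483 ≈ 23857.2 Hz.
On reflection it acts as a source moving toward the stationary detector: f₂ = f₁ · v/(v − u) = 23857.2 × 1483/1479 ≈ 23921.7 Hz.
Equivalently f₂ = f₀ · (v + u)/(v − u).
Beat frequency: |f₂ − f₀| = 2u·f₀/(v − u) = 2 × 4 × 23793/1479 ≈ 129 Hz.

129 Hz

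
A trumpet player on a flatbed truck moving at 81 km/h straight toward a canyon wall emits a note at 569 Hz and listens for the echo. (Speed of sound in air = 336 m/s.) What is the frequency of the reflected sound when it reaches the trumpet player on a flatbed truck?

651 Hz

81 km/h = 22.5 m/s.
The canyon wall receives the sound from a moving source: f₁ = f₀ · v/(v − v_e) = 569 × 336/313.5 ≈ 610 Hz.
On the return leg the trumpet player on a flatbed truck is a moving observer: f₂ = f₁ · (v + v_e)/v = 610 × 358.5/336 ≈ 651 Hz.
Equivalently f₂ = f₀ · (v + v_e)/(v − v_e).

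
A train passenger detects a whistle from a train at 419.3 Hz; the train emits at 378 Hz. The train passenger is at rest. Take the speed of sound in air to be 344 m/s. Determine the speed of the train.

f' > f, so the train is approaching.
f' = f · v/(v − v_s) ⇒ v_s = v · |1 − f/f'|.
v_s = 344 × |1 − 378/419.3| = 344 × 0.0985 ≈ 34 m/s.

34 m/s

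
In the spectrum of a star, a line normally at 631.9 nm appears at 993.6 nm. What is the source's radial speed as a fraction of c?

0.424

λ'/λ₀ = 1.5724 > 1 (redshift), so the source is receding.
λ'/λ₀ = √((1 + β)/(1 − β)) for a receding source ⇒ β = (r² − 1)/(r² + 1) with r = λ'/λ₀.
β = (2.4724 − 1)/(2.4724 + 1) ≈ 0.424.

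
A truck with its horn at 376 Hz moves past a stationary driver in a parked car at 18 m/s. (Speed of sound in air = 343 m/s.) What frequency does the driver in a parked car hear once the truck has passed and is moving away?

Receding: f₂ = f · v/(v + v_s) = 376 × 343/361 ≈ 357 Hz.

357 Hz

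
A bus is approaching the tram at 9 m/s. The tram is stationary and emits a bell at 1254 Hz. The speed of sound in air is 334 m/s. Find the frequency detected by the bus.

1288 Hz

Only the observer moves, toward the source, so f' = f · (v + v_o)/v.
f' = 1254 × (334 + 9)/334 = 1254 × 343/334 ≈ 1288 Hz.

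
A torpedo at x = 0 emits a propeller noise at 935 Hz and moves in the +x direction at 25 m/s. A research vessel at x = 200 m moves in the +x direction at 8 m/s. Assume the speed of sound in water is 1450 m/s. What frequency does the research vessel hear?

946 Hz

The observer lies on the +x side, so the source is heading toward the observer and the observer is heading away from the source.
With source approaching and observer receding, f' = f · (v − v_o)/(v − v_s).
f' = 935 × (1450 − 8)/(1450 − 25) = 935 × 1442/1425 ≈ 946 Hz.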